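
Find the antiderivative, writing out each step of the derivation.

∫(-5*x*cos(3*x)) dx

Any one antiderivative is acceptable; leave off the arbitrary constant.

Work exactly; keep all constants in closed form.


Step 1. Integrate ∫(-5*x*cos(3*x)) dx by parts with u = x, dv = (-5*cos(3*x)) dx, so v = -5*sin(3*x)/3: now -5*x*sin(3*x)/3 + ∫(5*sin(3*x)/3) dx.
Step 2. Evaluate the standard form: now -5*x*sin(3*x)/3 - 5*cos(3*x)/9.
Answer: -5*x*sin(3*x)/3 - 5*cos(3*x)/9.


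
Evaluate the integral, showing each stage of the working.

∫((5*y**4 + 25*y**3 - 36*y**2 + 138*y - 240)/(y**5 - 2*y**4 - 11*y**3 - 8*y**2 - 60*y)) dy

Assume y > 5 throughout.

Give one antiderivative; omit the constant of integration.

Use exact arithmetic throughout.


Step 1. Decompose ∫((5*y**4 + 25*y**3 - 36*y**2 + 138*y - 240)/(y**5 - 2*y**4 - 11*y**3 - 8*y**2 - 60*y)) dy by partial fractions, (5*y**4 + 25*y**3 - 36*y**2 + 138*y - 240)/(y**5 - 2*y**4 - 11*y**3 - 8*y**2 - 60*y) = -2/(y**2 + 4) - 4/(y + 3) + 5/(y - 5) + 4/y: now ∫(4/y) dy + ∫(5/(y - 5)) dy + ∫(-4/(y + 3)) dy + ∫(-2/(y**2 + 4)) dy.
Step 2. Evaluate the standard form [assuming y > -3]: now -4*log(y + 3) + ∫(4/y) dy + ∫(5/(y - 5)) dy + ∫(-2/(y**2 + 4)) dy.
Step 3. Evaluate the standard form [assuming y > 0]: now 4*log(y) - 4*log(y + 3) + ∫(5/(y - 5)) dy + ∫(-2/(y**2 + 4)) dy.
Step 4. Evaluate the standard form [assuming y > 5]: now 4*log(y) + 5*log(y - 5) - 4*log(y + 3) + ∫(-2/(y**2 + 4)) dy.
Step 5. Evaluate the standard form: now 4*log(y) + 5*log(y - 5) - 4*log(y + 3) - atan(y/2).
Answer: 4*log(y) + 5*log(y - 5) - 4*log(y + 3) - atan(y/2).


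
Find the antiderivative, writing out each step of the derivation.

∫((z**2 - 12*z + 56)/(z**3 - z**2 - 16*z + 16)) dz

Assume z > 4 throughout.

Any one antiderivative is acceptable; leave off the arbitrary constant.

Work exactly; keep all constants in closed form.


Step 1. Decompose ∫((z**2 - 12*z + 56)/(z**3 - z**2 - 16*z + 16)) dz by partial fractions, (z**2 - 12*z + 56)/(z**3 - z**2 - 16*z + 16) = 3/(z + 4) - 3/(z - 1) + 1/(z - 4): now ∫(1/(z - 4)) dz + ∫(-3/(z - 1)) dz + ∫(3/(z + 4)) dz.
Step 2. Evaluate the standard form [assuming z > -4]: now 3*log(z + 4) + ∫(1/(z - 4)) dz + ∫(-3/(z - 1)) dz.
Step 3. Evaluate the standard form [assuming z > 4]: now log(z - 4) + 3*log(z + 4) + ∫(-3/(z - 1)) dz.
Step 4. Evaluate the standard form [assuming z > 1]: now log(z - 4) - 3*log(z - 1) + 3*log(z + 4).
Answer: log(z - 4) - 3*log(z - 1) + 3*log(z + 4).


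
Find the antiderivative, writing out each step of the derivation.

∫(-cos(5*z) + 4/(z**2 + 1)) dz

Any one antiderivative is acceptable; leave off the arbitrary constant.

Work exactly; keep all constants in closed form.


Step 1. Rewrite: now ∫(4/(z**2 + 1)) dz + ∫(-cos(5*z)) dz.
Step 2. Evaluate the standard form: now -sin(5*z)/5 + ∫(4/(z**2 + 1)) dz.
Step 3. Evaluate the standard form: now -sin(5*z)/5 + 4*atan(z).
Answer: -sin(5*z)/5 + 4*atan(z).


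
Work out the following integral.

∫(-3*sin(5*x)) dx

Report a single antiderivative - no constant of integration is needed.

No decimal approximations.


Answer: 3*cos(5*x)/5.


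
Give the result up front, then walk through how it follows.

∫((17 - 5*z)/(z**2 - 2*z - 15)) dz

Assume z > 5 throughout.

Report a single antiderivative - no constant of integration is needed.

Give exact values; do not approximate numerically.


The answer is -log(z - 5) - 4*log(z + 3).
Step 1. Decompose ∫((17 - 5*z)/(z**2 - 2*z - 15)) dz by partial fractions, (17 - 5*z)/(z**2 - 2*z - 15) = -4/(z + 3) - 1/(z - 5): now ∫(-1/(z - 5)) dz + ∫(-4/(z + 3)) dz.
Step 2. Evaluate the standard form [assuming z > 5]: now -log(z - 5) + ∫(-4/(z + 3)) dz.
Step 3. Evaluate the standard form [assuming z > -3]: now -log(z - 5) - 4*log(z + 3).
Answer: -log(z - 5) - 4*log(z + 3).


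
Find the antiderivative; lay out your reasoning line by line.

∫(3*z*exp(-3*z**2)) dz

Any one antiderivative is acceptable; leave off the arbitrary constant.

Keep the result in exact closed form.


Step 1. Substitute u = z**2, turning ∫(3*z*exp(-3*z**2)) dz into ∫(3*exp(-3*u)/2) du: now ∫(3*exp(-3*u)/2) du.
Step 2. Evaluate the standard form: now -exp(-3*u)/2.
Step 3. Substitute back u = z**2: now -exp(-3*z**2)/2.
Answer: -exp(-3*z**2)/2.


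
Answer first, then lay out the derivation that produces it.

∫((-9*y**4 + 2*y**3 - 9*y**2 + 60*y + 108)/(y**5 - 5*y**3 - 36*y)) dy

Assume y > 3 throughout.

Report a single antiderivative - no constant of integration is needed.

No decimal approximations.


The answer is -3*log(y) - 2*log(y - 3) - 4*log(y + 3) - 2*atan(y/2).
Step 1. Decompose ∫((-9*y**4 + 2*y**3 - 9*y**2 + 60*y + 108)/(y**5 - 5*y**3 - 36*y)) dy by partial fractions, (-9*y**4 + 2*y**3 - 9*y**2 + 60*y + 108)/(y**5 - 5*y**3 - 36*y) = -4/(y**2 + 4) - 4/(y + 3) - 2/(y - 3) - 3/y: now ∫(-3/y) dy + ∫(-2/(y - 3)) dy + ∫(-4/(y + 3)) dy + ∫(-4/(y**2 + 4)) dy.
Step 2. Evaluate the standard form [assuming y > 3]: now -2*log(y - 3) + ∫(-3/y) dy + ∫(-4/(y + 3)) dy + ∫(-4/(y**2 + 4)) dy.
Step 3. Evaluate the standard form [assuming y > 0]: now -3*log(y) - 2*log(y - 3) + ∫(-4/(y + 3)) dy + ∫(-4/(y**2 + 4)) dy.
Step 4. Evaluate the standard form [assuming y > -3]: now -3*log(y) - 2*log(y - 3) - 4*log(y + 3) + ∫(-4/(y**2 + 4)) dy.
Step 5. Evaluate the standard form: now -3*log(y) - 2*log(y - 3) - 4*log(y + 3) - 2*atan(y/2).
Answer: -3*log(y) - 2*log(y - 3) - 4*log(y + 3) - 2*atan(y/2).


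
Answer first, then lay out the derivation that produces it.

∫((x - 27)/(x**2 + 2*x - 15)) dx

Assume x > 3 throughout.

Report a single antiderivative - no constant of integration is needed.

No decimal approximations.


The answer is -3*log(x - 3) + 4*log(x + 5).
Step 1. Decompose ∫((x - 27)/(x**2 + 2*x - 15)) dx by partial fractions, (x - 27)/(x**2 + 2*x - 15) = 4/(x + 5) - 3/(x - 3): now ∫(-3/(x - 3)) dx + ∫(4/(x + 5)) dx.
Step 2. Evaluate the standard form [assuming x > 3]: now -3*log(x - 3) + ∫(4/(x + 5)) dx.
Step 3. Evaluate the standard form [assuming x > -5]: now -3*log(x - 3) + 4*log(x + 5).
Answer: -3*log(x - 3) + 4*log(x + 5).


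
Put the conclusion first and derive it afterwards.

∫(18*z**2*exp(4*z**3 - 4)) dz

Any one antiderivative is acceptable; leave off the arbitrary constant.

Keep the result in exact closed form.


The answer is 3*exp(4*z**3 - 4)/2.
Step 1. Substitute u = z**3 - 1, turning ∫(18*z**2*exp(4*z**3 - 4)) dz into ∫(6*exp(4*u)) du: now ∫(6*exp(4*u)) du.
Step 2. Evaluate the standard form: now 3*exp(4*u)/2.
Step 3. Substitute back u = z**3 - 1: now 3*exp(4*z**3 - 4)/2.
Answer: 3*exp(4*z**3 - 4)/2.


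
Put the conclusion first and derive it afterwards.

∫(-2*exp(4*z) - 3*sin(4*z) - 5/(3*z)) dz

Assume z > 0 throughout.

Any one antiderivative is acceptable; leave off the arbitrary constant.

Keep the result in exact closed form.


The answer is -exp(4*z)/2 - 5*log(z)/3 + 3*cos(4*z)/4.
Step 1. Rewrite: now ∫(-5/(3*z)) dz + ∫(-2*exp(4*z)) dz + ∫(-3*sin(4*z)) dz.
Step 2. Evaluate the standard form: now 3*cos(4*z)/4 + ∫(-5/(3*z)) dz + ∫(-2*exp(4*z)) dz.
Step 3. Evaluate the standard form: now -exp(4*z)/2 + 3*cos(4*z)/4 + ∫(-5/(3*z)) dz.
Step 4. Evaluate the standard form [assuming z > 0]: now -exp(4*z)/2 - 5*log(z)/3 + 3*cos(4*z)/4.
Answer: -exp(4*z)/2 - 5*log(z)/3 + 3*cos(4*z)/4.


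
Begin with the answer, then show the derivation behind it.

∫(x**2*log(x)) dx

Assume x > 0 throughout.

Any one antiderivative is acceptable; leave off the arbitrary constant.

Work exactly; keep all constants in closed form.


The answer is x**3*log(x)/3 - x**3/9.
Step 1. Integrate ∫(x**2*log(x)) dx by parts with u = log(x), dv = (x**2) dx, so v = x**3/3 [assuming x > 0]: now x**3*log(x)/3 + ∫(-x**2/3) dx.
Step 2. Evaluate the standard form: now x**3*log(x)/3 - x**3/9.
Answer: x**3*log(x)/3 - x**3/9.


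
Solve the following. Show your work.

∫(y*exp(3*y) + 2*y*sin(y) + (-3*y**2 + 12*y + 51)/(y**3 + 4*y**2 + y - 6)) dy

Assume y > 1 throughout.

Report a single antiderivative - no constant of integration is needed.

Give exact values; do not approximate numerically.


Step 1. Rewrite: now ∫(y*exp(3*y)) dy + ∫(2*y*sin(y)) dy + ∫((-3*y**2 + 12*y + 51)/(y**3 + 4*y**2 + y - 6)) dy.
Step 2. Decompose ∫((-3*y**2 + 12*y + 51)/(y**3 + 4*y**2 + y - 6)) dy by partial fractions, (-3*y**2 + 12*y + 51)/(y**3 + 4*y**2 + y - 6) = -3/(y + 3) - 5/(y + 2) + 5/(y - 1): now ∫(y*exp(3*y)) dy + ∫(2*y*sin(y)) dy + ∫(5/(y - 1)) dy + ∫(-5/(y + 2)) dy + ∫(-3/(y + 3)) dy.
Step 3. Evaluate the standard form [assuming y > -3]: now -3*log(y + 3) + ∫(y*exp(3*y)) dy + ∫(2*y*sin(y)) dy + ∫(5/(y - 1)) dy + ∫(-5/(y + 2)) dy.
Step 4. Evaluate the standard form [assuming y > -2]: now -5*log(y + 2) - 3*log(y + 3) + ∫(y*exp(3*y)) dy + ∫(2*y*sin(y)) dy + ∫(5/(y - 1)) dy.
Step 5. Evaluate the standard form [assuming y > 1]: now 5*log(y - 1) - 5*log(y + 2) - 3*log(y + 3) + ∫(y*exp(3*y)) dy + ∫(2*y*sin(y)) dy.
Step 6. Integrate ∫(2*y*sin(y)) dy by parts with u = y, dv = (2*sin(y)) dy, so v = -2*cos(y): now -2*y*cos(y) + 5*log(y - 1) - 5*log(y + 2) - 3*log(y + 3) + ∫(y*exp(3*y)) dy + ∫(2*cos(y)) dy.
Step 7. Evaluate the standard form: now -2*y*cos(y) + 5*log(y - 1) - 5*log(y + 2) - 3*log(y + 3) + 2*sin(y) + ∫(y*exp(3*y)) dy.
Step 8. Integrate ∫(y*exp(3*y)) dy by parts with u = y, dv = (exp(3*y)) dy, so v = exp(3*y)/3: now y*exp(3*y)/3 - 2*y*cos(y) + 5*log(y - 1) - 5*log(y + 2) - 3*log(y + 3) + 2*sin(y) + ∫(-exp(3*y)/3) dy.
Step 9. Evaluate the standard form: now y*exp(3*y)/3 - 2*y*cos(y) - exp(3*y)/9 + 5*log(y - 1) - 5*log(y + 2) - 3*log(y + 3) + 2*sin(y).
Answer: y*exp(3*y)/3 - 2*y*cos(y) - exp(3*y)/9 + 5*log(y - 1) - 5*log(y + 2) - 3*log(y + 3) + 2*sin(y).


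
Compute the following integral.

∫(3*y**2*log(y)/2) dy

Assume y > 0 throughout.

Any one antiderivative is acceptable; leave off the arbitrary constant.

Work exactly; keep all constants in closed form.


Answer: y**3*log(y)/2 - y**3/6.


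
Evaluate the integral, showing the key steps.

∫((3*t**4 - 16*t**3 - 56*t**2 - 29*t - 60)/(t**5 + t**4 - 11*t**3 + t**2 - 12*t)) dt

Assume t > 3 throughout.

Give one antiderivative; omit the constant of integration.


Step 1. Decompose ∫((3*t**4 - 16*t**3 - 56*t**2 - 29*t - 60)/(t**5 + t**4 - 11*t**3 + t**2 - 12*t)) dt by partial fractions, (3*t**4 - 16*t**3 - 56*t**2 - 29*t - 60)/(t**5 + t**4 - 11*t**3 + t**2 - 12*t) = 1/(t**2 + 1) + 2/(t + 4) - 4/(t - 3) + 5/t: now ∫(5/t) dt + ∫(-4/(t - 3)) dt + ∫(2/(t + 4)) dt + ∫(1/(t**2 + 1)) dt.
Step 2. Evaluate the standard form [assuming t > 0]: now 5*log(t) + ∫(-4/(t - 3)) dt + ∫(2/(t + 4)) dt + ∫(1/(t**2 + 1)) dt.
Step 3. Evaluate the standard form [assuming t > -4]: now 5*log(t) + 2*log(t + 4) + ∫(-4/(t - 3)) dt + ∫(1/(t**2 + 1)) dt.
Step 4. Evaluate the standard form [assuming t > 3]: now 5*log(t) - 4*log(t - 3) + 2*log(t + 4) + ∫(1/(t**2 + 1)) dt.
Step 5. Evaluate the standard form: now 5*log(t) - 4*log(t - 3) + 2*log(t + 4) + atan(t).
Answer: 5*log(t) - 4*log(t - 3) + 2*log(t + 4) + atan(t).


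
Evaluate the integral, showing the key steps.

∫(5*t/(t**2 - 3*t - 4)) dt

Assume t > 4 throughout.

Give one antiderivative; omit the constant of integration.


Step 1. Decompose ∫(5*t/(t**2 - 3*t - 4)) dt by partial fractions, 5*t/(t**2 - 3*t - 4) = 1/(t + 1) + 4/(t - 4): now ∫(4/(t - 4)) dt + ∫(1/(t + 1)) dt.
Step 2. Evaluate the standard form [assuming t > 4]: now 4*log(t - 4) + ∫(1/(t + 1)) dt.
Step 3. Evaluate the standard form [assuming t > -1]: now 4*log(t - 4) + log(t + 1).
Answer: 4*log(t - 4) + log(t + 1).


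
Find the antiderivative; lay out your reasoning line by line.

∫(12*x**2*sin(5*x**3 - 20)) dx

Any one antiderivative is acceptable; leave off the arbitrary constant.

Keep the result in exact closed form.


Step 1. Substitute u = x**3 - 4, turning ∫(12*x**2*sin(5*x**3 - 20)) dx into ∫(4*sin(5*u)) du: now ∫(4*sin(5*u)) du.
Step 2. Evaluate the standard form: now -4*cos(5*u)/5.
Step 3. Substitute back u = x**3 - 4: now -4*cos(5*x**3 - 20)/5.
Answer: -4*cos(5*x**3 - 20)/5.


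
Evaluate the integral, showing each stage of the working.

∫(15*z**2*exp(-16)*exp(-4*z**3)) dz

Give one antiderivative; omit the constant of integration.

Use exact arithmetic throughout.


Step 1. Substitute u = z**3 + 4, turning ∫(15*z**2*exp(-16)*exp(-4*z**3)) dz into ∫(5*exp(-4*u)) du: now ∫(5*exp(-4*u)) du.
Step 2. Evaluate the standard form: now -5*exp(-4*u)/4.
Step 3. Substitute back u = z**3 + 4: now -5*exp(-4*z**3 - 16)/4.
Answer: -5*exp(-4*z**3 - 16)/4.


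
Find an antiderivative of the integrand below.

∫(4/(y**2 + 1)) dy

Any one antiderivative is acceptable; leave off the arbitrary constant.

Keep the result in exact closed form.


Answer: 4*atan(y).


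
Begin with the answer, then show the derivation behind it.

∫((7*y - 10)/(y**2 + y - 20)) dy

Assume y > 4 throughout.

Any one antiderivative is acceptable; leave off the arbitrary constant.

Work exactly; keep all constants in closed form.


The answer is 2*log(y - 4) + 5*log(y + 5).
Step 1. Decompose ∫((7*y - 10)/(y**2 + y - 20)) dy by partial fractions, (7*y - 10)/(y**2 + y - 20) = 5/(y + 5) + 2/(y - 4): now ∫(2/(y - 4)) dy + ∫(5/(y + 5)) dy.
Step 2. Evaluate the standard form [assuming y > -5]: now 5*log(y + 5) + ∫(2/(y - 4)) dy.
Step 3. Evaluate the standard form [assuming y > 4]: now 2*log(y - 4) + 5*log(y + 5).
Answer: 2*log(y - 4) + 5*log(y + 5).


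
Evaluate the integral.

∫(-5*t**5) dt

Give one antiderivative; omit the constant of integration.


Answer: -5*t**6/6.


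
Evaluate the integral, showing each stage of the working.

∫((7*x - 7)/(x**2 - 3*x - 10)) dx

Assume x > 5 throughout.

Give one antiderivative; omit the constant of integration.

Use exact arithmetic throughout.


Step 1. Decompose ∫((7*x - 7)/(x**2 - 3*x - 10)) dx by partial fractions, (7*x - 7)/(x**2 - 3*x - 10) = 3/(x + 2) + 4/(x - 5): now ∫(4/(x - 5)) dx + ∫(3/(x + 2)) dx.
Step 2. Evaluate the standard form [assuming x > 5]: now 4*log(x - 5) + ∫(3/(x + 2)) dx.
Step 3. Evaluate the standard form [assuming x > -2]: now 4*log(x - 5) + 3*log(x + 2).
Answer: 4*log(x - 5) + 3*log(x + 2).


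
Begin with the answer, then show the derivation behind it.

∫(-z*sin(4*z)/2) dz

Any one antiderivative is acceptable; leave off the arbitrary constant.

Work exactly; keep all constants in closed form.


The answer is z*cos(4*z)/8 - sin(4*z)/32.
Step 1. Integrate ∫(-z*sin(4*z)/2) dz by parts with u = z, dv = (-sin(4*z)/2) dz, so v = cos(4*z)/8: now z*cos(4*z)/8 + ∫(-cos(4*z)/8) dz.
Step 2. Evaluate the standard form: now z*cos(4*z)/8 - sin(4*z)/32.
Answer: z*cos(4*z)/8 - sin(4*z)/32.


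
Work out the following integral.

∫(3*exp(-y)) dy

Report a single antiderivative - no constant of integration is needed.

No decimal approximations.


Answer: -3*exp(-y).


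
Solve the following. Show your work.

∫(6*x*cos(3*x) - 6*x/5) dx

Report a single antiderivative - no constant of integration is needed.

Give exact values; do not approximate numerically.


Step 1. Rewrite: now ∫(-6*x/5) dx + ∫(6*x*cos(3*x)) dx.
Step 2. Evaluate the standard form: now -3*x**2/5 + ∫(6*x*cos(3*x)) dx.
Step 3. Integrate ∫(6*x*cos(3*x)) dx by parts with u = x, dv = (6*cos(3*x)) dx, so v = 2*sin(3*x): now -3*x**2/5 + 2*x*sin(3*x) + ∫(-2*sin(3*x)) dx.
Step 4. Evaluate the standard form: now -3*x**2/5 + 2*x*sin(3*x) + 2*cos(3*x)/3.
Answer: -3*x**2/5 + 2*x*sin(3*x) + 2*cos(3*x)/3.


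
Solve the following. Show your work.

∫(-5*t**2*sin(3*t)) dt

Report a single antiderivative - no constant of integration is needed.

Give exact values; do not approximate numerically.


Step 1. Integrate ∫(-5*t**2*sin(3*t)) dt by parts with u = t**2, dv = (-5*sin(3*t)) dt, so v = 5*cos(3*t)/3: now 5*t**2*cos(3*t)/3 + ∫(-10*t*cos(3*t)/3) dt.
Step 2. Integrate ∫(-10*t*cos(3*t)/3) dt by parts with u = t, dv = (-10*cos(3*t)/3) dt, so v = -10*sin(3*t)/9: now 5*t**2*cos(3*t)/3 - 10*t*sin(3*t)/9 + ∫(10*sin(3*t)/9) dt.
Step 3. Evaluate the standard form: now 5*t**2*cos(3*t)/3 - 10*t*sin(3*t)/9 - 10*cos(3*t)/27.
Answer: 5*t**2*cos(3*t)/3 - 10*t*sin(3*t)/9 - 10*cos(3*t)/27.


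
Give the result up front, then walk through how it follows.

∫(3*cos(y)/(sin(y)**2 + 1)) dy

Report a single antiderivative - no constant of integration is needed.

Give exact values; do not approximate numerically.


The answer is 3*atan(sin(y)).
Step 1. Substitute u = sin(y), turning ∫(3*cos(y)/(sin(y)**2 + 1)) dy into ∫(3/(u**2 + 1)) du: now ∫(3/(u**2 + 1)) du.
Step 2. Evaluate the standard form: now 3*atan(u).
Step 3. Substitute back u = sin(y): now 3*atan(sin(y)).
Answer: 3*atan(sin(y)).


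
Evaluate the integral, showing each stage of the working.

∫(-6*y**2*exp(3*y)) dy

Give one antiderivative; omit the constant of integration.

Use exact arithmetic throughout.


Step 1. Integrate ∫(-6*y**2*exp(3*y)) dy by parts with u = y**2, dv = (-6*exp(3*y)) dy, so v = -2*exp(3*y): now -2*y**2*exp(3*y) + ∫(4*y*exp(3*y)) dy.
Step 2. Integrate ∫(4*y*exp(3*y)) dy by parts with u = y, dv = (4*exp(3*y)) dy, so v = 4*exp(3*y)/3: now -2*y**2*exp(3*y) + 4*y*exp(3*y)/3 + ∫(-4*exp(3*y)/3) dy.
Step 3. Evaluate the standard form: now -2*y**2*exp(3*y) + 4*y*exp(3*y)/3 - 4*exp(3*y)/9.
Answer: -2*y**2*exp(3*y) + 4*y*exp(3*y)/3 - 4*exp(3*y)/9.


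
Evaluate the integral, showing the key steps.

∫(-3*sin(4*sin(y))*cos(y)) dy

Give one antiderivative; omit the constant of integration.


Step 1. Substitute u = sin(y), turning ∫(-3*sin(4*sin(y))*cos(y)) dy into ∫(-3*sin(4*u)) du: now ∫(-3*sin(4*u)) du.
Step 2. Evaluate the standard form: now 3*cos(4*u)/4.
Step 3. Substitute back u = sin(y): now 3*cos(4*sin(y))/4.
Answer: 3*cos(4*sin(y))/4.


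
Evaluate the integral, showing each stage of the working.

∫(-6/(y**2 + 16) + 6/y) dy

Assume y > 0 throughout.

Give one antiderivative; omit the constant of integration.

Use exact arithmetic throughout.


Step 1. Rewrite: now ∫(6/y) dy + ∫(-6/(y**2 + 16)) dy.
Step 2. Evaluate the standard form: now -3*atan(y/4)/2 + ∫(6/y) dy.
Step 3. Evaluate the standard form [assuming y > 0]: now 6*log(y) - 3*atan(y/4)/2.
Answer: 6*log(y) - 3*atan(y/4)/2.


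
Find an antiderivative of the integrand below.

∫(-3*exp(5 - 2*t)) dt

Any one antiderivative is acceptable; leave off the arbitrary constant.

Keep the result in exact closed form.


Answer: 3*exp(5 - 2*t)/2.


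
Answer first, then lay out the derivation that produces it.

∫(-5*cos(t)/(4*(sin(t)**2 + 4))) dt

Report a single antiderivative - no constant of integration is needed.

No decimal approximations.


The answer is -5*atan(sin(t)/2)/8.
Step 1. Substitute u = sin(t), turning ∫(-5*cos(t)/(4*(sin(t)**2 + 4))) dt into ∫(-5/(4*(u**2 + 4))) du: now ∫(-5/(4*(u**2 + 4))) du.
Step 2. Evaluate the standard form: now -5*atan(u/2)/8.
Step 3. Substitute back u = sin(t): now -5*atan(sin(t)/2)/8.
Answer: -5*atan(sin(t)/2)/8.


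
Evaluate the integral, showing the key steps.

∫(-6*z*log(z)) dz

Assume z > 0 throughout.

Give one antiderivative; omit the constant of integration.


Step 1. Integrate ∫(-6*z*log(z)) dz by parts with u = log(z), dv = (-6*z) dz, so v = -3*z**2 [assuming z > 0]: now -3*z**2*log(z) + ∫(3*z) dz.
Step 2. Evaluate the standard form: now -3*z**2*log(z) + 3*z**2/2.
Answer: -3*z**2*log(z) + 3*z**2/2.


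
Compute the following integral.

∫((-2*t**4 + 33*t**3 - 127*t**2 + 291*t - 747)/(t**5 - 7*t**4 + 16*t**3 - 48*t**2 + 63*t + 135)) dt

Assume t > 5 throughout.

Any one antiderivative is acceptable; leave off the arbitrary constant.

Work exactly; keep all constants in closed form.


Answer: log(t - 5) + 2*log(t - 3) - 5*log(t + 1) + atan(t/3).


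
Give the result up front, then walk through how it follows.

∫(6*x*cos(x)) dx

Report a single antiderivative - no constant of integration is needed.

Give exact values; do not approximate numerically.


The answer is 6*x*sin(x) + 6*cos(x).
Step 1. Integrate ∫(6*x*cos(x)) dx by parts with u = x, dv = (6*cos(x)) dx, so v = 6*sin(x): now 6*x*sin(x) + ∫(-6*sin(x)) dx.
Step 2. Evaluate the standard form: now 6*x*sin(x) + 6*cos(x).
Answer: 6*x*sin(x) + 6*cos(x).


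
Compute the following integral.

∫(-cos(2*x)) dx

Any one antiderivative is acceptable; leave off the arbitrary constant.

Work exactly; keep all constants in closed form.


Answer: -sin(2*x)/2.


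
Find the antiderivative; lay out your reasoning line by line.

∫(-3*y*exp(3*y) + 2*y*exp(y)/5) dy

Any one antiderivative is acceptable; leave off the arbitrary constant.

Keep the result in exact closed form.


Step 1. Rewrite: now ∫(2*y*exp(y)/5) dy + ∫(-3*y*exp(3*y)) dy.
Step 2. Integrate ∫(2*y*exp(y)/5) dy by parts with u = y, dv = (2*exp(y)/5) dy, so v = 2*exp(y)/5: now 2*y*exp(y)/5 + ∫(-3*y*exp(3*y)) dy + ∫(-2*exp(y)/5) dy.
Step 3. Evaluate the standard form: now 2*y*exp(y)/5 - 2*exp(y)/5 + ∫(-3*y*exp(3*y)) dy.
Step 4. Integrate ∫(-3*y*exp(3*y)) dy by parts with u = y, dv = (-3*exp(3*y)) dy, so v = -exp(3*y): now -y*exp(3*y) + 2*y*exp(y)/5 - 2*exp(y)/5 + ∫(exp(3*y)) dy.
Step 5. Evaluate the standard form: now -y*exp(3*y) + 2*y*exp(y)/5 + exp(3*y)/3 - 2*exp(y)/5.
Answer: -y*exp(3*y) + 2*y*exp(y)/5 + exp(3*y)/3 - 2*exp(y)/5.


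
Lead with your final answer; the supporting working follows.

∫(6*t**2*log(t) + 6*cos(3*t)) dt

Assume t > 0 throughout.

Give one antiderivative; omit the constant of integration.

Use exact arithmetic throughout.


The answer is 2*t**3*log(t) - 2*t**3/3 + 2*sin(3*t).
Step 1. Rewrite: now ∫(6*t**2*log(t)) dt + ∫(6*cos(3*t)) dt.
Step 2. Evaluate the standard form: now 2*sin(3*t) + ∫(6*t**2*log(t)) dt.
Step 3. Integrate ∫(6*t**2*log(t)) dt by parts with u = log(t), dv = (6*t**2) dt, so v = 2*t**3 [assuming t > 0]: now 2*t**3*log(t) + 2*sin(3*t) + ∫(-2*t**2) dt.
Step 4. Evaluate the standard form: now 2*t**3*log(t) - 2*t**3/3 + 2*sin(3*t).
Answer: 2*t**3*log(t) - 2*t**3/3 + 2*sin(3*t).


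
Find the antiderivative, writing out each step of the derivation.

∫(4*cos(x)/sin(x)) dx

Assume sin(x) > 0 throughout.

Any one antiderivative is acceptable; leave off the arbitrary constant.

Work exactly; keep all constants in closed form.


Step 1. Substitute u = sin(x), turning ∫(4*cos(x)/sin(x)) dx into ∫(4/u) du: now ∫(4/u) du.
Step 2. Evaluate the standard form [assuming u > 0]: now 4*log(u).
Step 3. Substitute back u = sin(x): now 4*log(sin(x)).
Answer: 4*log(sin(x)).


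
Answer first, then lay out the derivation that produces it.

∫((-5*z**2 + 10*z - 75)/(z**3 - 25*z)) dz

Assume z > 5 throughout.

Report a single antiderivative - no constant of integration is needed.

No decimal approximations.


The answer is 3*log(z) - 3*log(z - 5) - 5*log(z + 5).
Step 1. Decompose ∫((-5*z**2 + 10*z - 75)/(z**3 - 25*z)) dz by partial fractions, (-5*z**2 + 10*z - 75)/(z**3 - 25*z) = -5/(z + 5) - 3/(z - 5) + 3/z: now ∫(3/z) dz + ∫(-3/(z - 5)) dz + ∫(-5/(z + 5)) dz.
Step 2. Evaluate the standard form [assuming z > 0]: now 3*log(z) + ∫(-3/(z - 5)) dz + ∫(-5/(z + 5)) dz.
Step 3. Evaluate the standard form [assuming z > -5]: now 3*log(z) - 5*log(z + 5) + ∫(-3/(z - 5)) dz.
Step 4. Evaluate the standard form [assuming z > 5]: now 3*log(z) - 3*log(z - 5) - 5*log(z + 5).
Answer: 3*log(z) - 3*log(z - 5) - 5*log(z + 5).


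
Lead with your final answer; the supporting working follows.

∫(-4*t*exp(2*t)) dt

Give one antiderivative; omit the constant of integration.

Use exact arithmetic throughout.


The answer is -2*t*exp(2*t) + exp(2*t).
Step 1. Integrate ∫(-4*t*exp(2*t)) dt by parts with u = t, dv = (-4*exp(2*t)) dt, so v = -2*exp(2*t): now -2*t*exp(2*t) + ∫(2*exp(2*t)) dt.
Step 2. Evaluate the standard form: now -2*t*exp(2*t) + exp(2*t).
Answer: -2*t*exp(2*t) + exp(2*t).


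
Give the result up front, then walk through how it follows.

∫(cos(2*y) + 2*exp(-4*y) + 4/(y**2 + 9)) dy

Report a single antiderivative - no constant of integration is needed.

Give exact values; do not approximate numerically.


The answer is sin(2*y)/2 + 4*atan(y/3)/3 - exp(-4*y)/2.
Step 1. Rewrite: now ∫(4/(y**2 + 9)) dy + ∫(2*exp(-4*y)) dy + ∫(cos(2*y)) dy.
Step 2. Evaluate the standard form: now ∫(4/(y**2 + 9)) dy + ∫(cos(2*y)) dy - exp(-4*y)/2.
Step 3. Evaluate the standard form: now 4*atan(y/3)/3 + ∫(cos(2*y)) dy - exp(-4*y)/2.
Step 4. Evaluate the standard form: now sin(2*y)/2 + 4*atan(y/3)/3 - exp(-4*y)/2.
Answer: sin(2*y)/2 + 4*atan(y/3)/3 - exp(-4*y)/2.


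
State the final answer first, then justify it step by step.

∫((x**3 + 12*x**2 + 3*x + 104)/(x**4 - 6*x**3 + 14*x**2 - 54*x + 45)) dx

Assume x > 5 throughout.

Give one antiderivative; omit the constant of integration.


The answer is 4*log(x - 5) - 3*log(x - 1) + atan(x/3)/3.
Step 1. Decompose ∫((x**3 + 12*x**2 + 3*x + 104)/(x**4 - 6*x**3 + 14*x**2 - 54*x + 45)) dx by partial fractions, (x**3 + 12*x**2 + 3*x + 104)/(x**4 - 6*x**3 + 14*x**2 - 54*x + 45) = 1/(x**2 + 9) - 3/(x - 1) + 4/(x - 5): now ∫(4/(x - 5)) dx + ∫(-3/(x - 1)) dx + ∫(1/(x**2 + 9)) dx.
Step 2. Evaluate the standard form [assuming x > 1]: now -3*log(x - 1) + ∫(4/(x - 5)) dx + ∫(1/(x**2 + 9)) dx.
Step 3. Evaluate the standard form [assuming x > 5]: now 4*log(x - 5) - 3*log(x - 1) + ∫(1/(x**2 + 9)) dx.
Step 4. Evaluate the standard form: now 4*log(x - 5) - 3*log(x - 1) + atan(x/3)/3.
Answer: 4*log(x - 5) - 3*log(x - 1) + atan(x/3)/3.


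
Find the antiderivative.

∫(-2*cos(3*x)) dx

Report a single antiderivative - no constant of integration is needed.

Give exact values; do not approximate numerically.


Answer: -2*sin(3*x)/3.


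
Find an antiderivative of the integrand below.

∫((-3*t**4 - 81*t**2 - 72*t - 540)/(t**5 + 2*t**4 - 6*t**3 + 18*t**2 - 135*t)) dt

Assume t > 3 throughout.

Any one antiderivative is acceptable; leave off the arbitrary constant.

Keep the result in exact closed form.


Answer: 4*log(t) - 4*log(t - 3) - 3*log(t + 5) + atan(t/3).


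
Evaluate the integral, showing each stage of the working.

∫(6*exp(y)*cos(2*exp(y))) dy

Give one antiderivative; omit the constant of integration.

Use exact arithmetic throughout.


Step 1. Substitute u = exp(y), turning ∫(6*exp(y)*cos(2*exp(y))) dy into ∫(6*cos(2*u)) du: now ∫(6*cos(2*u)) du.
Step 2. Evaluate the standard form: now 3*sin(2*u).
Step 3. Substitute back u = exp(y): now 3*sin(2*exp(y)).
Answer: 3*sin(2*exp(y)).


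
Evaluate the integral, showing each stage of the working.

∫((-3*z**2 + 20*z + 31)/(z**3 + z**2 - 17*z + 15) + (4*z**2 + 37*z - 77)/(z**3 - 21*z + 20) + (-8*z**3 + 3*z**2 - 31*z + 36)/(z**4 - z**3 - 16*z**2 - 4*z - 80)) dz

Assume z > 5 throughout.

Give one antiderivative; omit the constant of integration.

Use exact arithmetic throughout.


Step 1. Rewrite: now ∫((-3*z**2 + 20*z + 31)/(z**3 + z**2 - 17*z + 15)) dz + ∫((4*z**2 + 37*z - 77)/(z**3 - 21*z + 20)) dz + ∫((-8*z**3 + 3*z**2 - 31*z + 36)/(z**4 - z**3 - 16*z**2 - 4*z - 80)) dz.
Step 2. Decompose ∫((4*z**2 + 37*z - 77)/(z**3 - 21*z + 20)) dz by partial fractions, (4*z**2 + 37*z - 77)/(z**3 - 21*z + 20) = -3/(z + 5) + 2/(z - 1) + 5/(z - 4): now ∫((-3*z**2 + 20*z + 31)/(z**3 + z**2 - 17*z + 15)) dz + ∫((-8*z**3 + 3*z**2 - 31*z + 36)/(z**4 - z**3 - 16*z**2 - 4*z - 80)) dz + ∫(5/(z - 4)) dz + ∫(2/(z - 1)) dz + ∫(-3/(z + 5)) dz.
Step 3. Evaluate the standard form [assuming z > -5]: now -3*log(z + 5) + ∫((-3*z**2 + 20*z + 31)/(z**3 + z**2 - 17*z + 15)) dz + ∫((-8*z**3 + 3*z**2 - 31*z + 36)/(z**4 - z**3 - 16*z**2 - 4*z - 80)) dz + ∫(5/(z - 4)) dz + ∫(2/(z - 1)) dz.
Step 4. Evaluate the standard form [assuming z > 1]: now 2*log(z - 1) - 3*log(z + 5) + ∫((-3*z**2 + 20*z + 31)/(z**3 + z**2 - 17*z + 15)) dz + ∫((-8*z**3 + 3*z**2 - 31*z + 36)/(z**4 - z**3 - 16*z**2 - 4*z - 80)) dz + ∫(5/(z - 4)) dz.
Step 5. Evaluate the standard form [assuming z > 4]: now 5*log(z - 4) + 2*log(z - 1) - 3*log(z + 5) + ∫((-3*z**2 + 20*z + 31)/(z**3 + z**2 - 17*z + 15)) dz + ∫((-8*z**3 + 3*z**2 - 31*z + 36)/(z**4 - z**3 - 16*z**2 - 4*z - 80)) dz.
Step 6. Decompose ∫((-3*z**2 + 20*z + 31)/(z**3 + z**2 - 17*z + 15)) dz by partial fractions, (-3*z**2 + 20*z + 31)/(z**3 + z**2 - 17*z + 15) = -3/(z + 5) - 4/(z - 1) + 4/(z - 3): now 5*log(z - 4) + 2*log(z - 1) - 3*log(z + 5) + ∫((-8*z**3 + 3*z**2 - 31*z + 36)/(z**4 - z**3 - 16*z**2 - 4*z - 80)) dz + ∫(4/(z - 3)) dz + ∫(-4/(z - 1)) dz + ∫(-3/(z + 5)) dz.
Step 7. Evaluate the standard form [assuming z > 1]: now 5*log(z - 4) - 2*log(z - 1) - 3*log(z + 5) + ∫((-8*z**3 + 3*z**2 - 31*z + 36)/(z**4 - z**3 - 16*z**2 - 4*z - 80)) dz + ∫(4/(z - 3)) dz + ∫(-3/(z + 5)) dz.
Step 8. Evaluate the standard form [assuming z > 3]: now 5*log(z - 4) + 4*log(z - 3) - 2*log(z - 1) - 3*log(z + 5) + ∫((-8*z**3 + 3*z**2 - 31*z + 36)/(z**4 - z**3 - 16*z**2 - 4*z - 80)) dz + ∫(-3/(z + 5)) dz.
Step 9. Evaluate the standard form [assuming z > -5]: now 5*log(z - 4) + 4*log(z - 3) - 2*log(z - 1) - 6*log(z + 5) + ∫((-8*z**3 + 3*z**2 - 31*z + 36)/(z**4 - z**3 - 16*z**2 - 4*z - 80)) dz.
Step 10. Decompose ∫((-8*z**3 + 3*z**2 - 31*z + 36)/(z**4 - z**3 - 16*z**2 - 4*z - 80)) dz by partial fractions, (-8*z**3 + 3*z**2 - 31*z + 36)/(z**4 - z**3 - 16*z**2 - 4*z - 80) = -1/(z**2 + 4) - 4/(z + 4) - 4/(z - 5): now 5*log(z - 4) + 4*log(z - 3) - 2*log(z - 1) - 6*log(z + 5) + ∫(-4/(z - 5)) dz + ∫(-4/(z + 4)) dz + ∫(-1/(z**2 + 4)) dz.
Step 11. Evaluate the standard form [assuming z > 5]: now -4*log(z - 5) + 5*log(z - 4) + 4*log(z - 3) - 2*log(z - 1) - 6*log(z + 5) + ∫(-4/(z + 4)) dz + ∫(-1/(z**2 + 4)) dz.
Step 12. Evaluate the standard form [assuming z > -4]: now -4*log(z - 5) + 5*log(z - 4) + 4*log(z - 3) - 2*log(z - 1) - 4*log(z + 4) - 6*log(z + 5) + ∫(-1/(z**2 + 4)) dz.
Step 13. Evaluate the standard form: now -4*log(z - 5) + 5*log(z - 4) + 4*log(z - 3) - 2*log(z - 1) - 4*log(z + 4) - 6*log(z + 5) - atan(z/2)/2.
Answer: -4*log(z - 5) + 5*log(z - 4) + 4*log(z - 3) - 2*log(z - 1) - 4*log(z + 4) - 6*log(z + 5) - atan(z/2)/2.


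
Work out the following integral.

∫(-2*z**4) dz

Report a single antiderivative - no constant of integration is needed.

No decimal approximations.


Answer: -2*z**5/5.


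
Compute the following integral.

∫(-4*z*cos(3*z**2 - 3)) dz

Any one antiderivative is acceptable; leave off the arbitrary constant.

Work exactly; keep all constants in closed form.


Answer: -2*sin(3*z**2 - 3)/3.


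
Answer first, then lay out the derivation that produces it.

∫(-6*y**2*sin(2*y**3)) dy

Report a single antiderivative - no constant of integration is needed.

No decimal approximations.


The answer is cos(2*y**3).
Step 1. Substitute u = y**3, turning ∫(-6*y**2*sin(2*y**3)) dy into ∫(-2*sin(2*u)) du: now ∫(-2*sin(2*u)) du.
Step 2. Evaluate the standard form: now cos(2*u).
Step 3. Substitute back u = y**3: now cos(2*y**3).
Answer: cos(2*y**3).


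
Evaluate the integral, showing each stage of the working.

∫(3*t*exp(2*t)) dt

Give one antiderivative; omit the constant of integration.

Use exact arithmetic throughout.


Step 1. Integrate ∫(3*t*exp(2*t)) dt by parts with u = t, dv = (3*exp(2*t)) dt, so v = 3*exp(2*t)/2: now 3*t*exp(2*t)/2 + ∫(-3*exp(2*t)/2) dt.
Step 2. Evaluate the standard form: now 3*t*exp(2*t)/2 - 3*exp(2*t)/4.
Answer: 3*t*exp(2*t)/2 - 3*exp(2*t)/4.


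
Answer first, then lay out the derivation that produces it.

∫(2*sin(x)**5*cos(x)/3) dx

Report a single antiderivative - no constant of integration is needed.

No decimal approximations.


The answer is sin(x)**6/9.
Step 1. Substitute u = sin(x), turning ∫(2*sin(x)**5*cos(x)/3) dx into ∫(2*u**5/3) du: now ∫(2*u**5/3) du.
Step 2. Evaluate the standard form: now u**6/9.
Step 3. Substitute back u = sin(x): now sin(x)**6/9.
Answer: sin(x)**6/9.


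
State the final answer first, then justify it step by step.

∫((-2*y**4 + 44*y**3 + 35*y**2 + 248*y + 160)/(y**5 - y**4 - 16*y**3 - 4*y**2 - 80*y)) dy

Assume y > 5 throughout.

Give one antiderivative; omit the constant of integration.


The answer is -2*log(y) + 5*log(y - 5) - 5*log(y + 4) - 3*atan(y/2)/2.
Step 1. Decompose ∫((-2*y**4 + 44*y**3 + 35*y**2 + 248*y + 160)/(y**5 - y**4 - 16*y**3 - 4*y**2 - 80*y)) dy by partial fractions, (-2*y**4 + 44*y**3 + 35*y**2 + 248*y + 160)/(y**5 - y**4 - 16*y**3 - 4*y**2 - 80*y) = -3/(y**2 + 4) - 5/(y + 4) + 5/(y - 5) - 2/y: now ∫(-2/y) dy + ∫(5/(y - 5)) dy + ∫(-5/(y + 4)) dy + ∫(-3/(y**2 + 4)) dy.
Step 2. Evaluate the standard form [assuming y > -4]: now -5*log(y + 4) + ∫(-2/y) dy + ∫(5/(y - 5)) dy + ∫(-3/(y**2 + 4)) dy.
Step 3. Evaluate the standard form [assuming y > 0]: now -2*log(y) - 5*log(y + 4) + ∫(5/(y - 5)) dy + ∫(-3/(y**2 + 4)) dy.
Step 4. Evaluate the standard form [assuming y > 5]: now -2*log(y) + 5*log(y - 5) - 5*log(y + 4) + ∫(-3/(y**2 + 4)) dy.
Step 5. Evaluate the standard form: now -2*log(y) + 5*log(y - 5) - 5*log(y + 4) - 3*atan(y/2)/2.
Answer: -2*log(y) + 5*log(y - 5) - 5*log(y + 4) - 3*atan(y/2)/2.


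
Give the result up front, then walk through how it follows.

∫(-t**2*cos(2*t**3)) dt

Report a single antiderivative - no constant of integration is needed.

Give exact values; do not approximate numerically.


The answer is -sin(2*t**3)/6.
Step 1. Substitute u = t**3, turning ∫(-t**2*cos(2*t**3)) dt into ∫(-cos(2*u)/3) du: now ∫(-cos(2*u)/3) du.
Step 2. Evaluate the standard form: now -sin(2*u)/6.
Step 3. Substitute back u = t**3: now -sin(2*t**3)/6.
Answer: -sin(2*t**3)/6.


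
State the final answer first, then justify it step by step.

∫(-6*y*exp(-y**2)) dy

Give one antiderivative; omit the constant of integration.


The answer is 3*exp(-y**2).
Step 1. Substitute u = y**2, turning ∫(-6*y*exp(-y**2)) dy into ∫(-3*exp(-u)) du: now ∫(-3*exp(-u)) du.
Step 2. Evaluate the standard form: now 3*exp(-u).
Step 3. Substitute back u = y**2: now 3*exp(-y**2).
Answer: 3*exp(-y**2).


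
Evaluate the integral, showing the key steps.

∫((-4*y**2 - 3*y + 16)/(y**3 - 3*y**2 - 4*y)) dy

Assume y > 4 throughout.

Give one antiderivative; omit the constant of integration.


Step 1. Decompose ∫((-4*y**2 - 3*y + 16)/(y**3 - 3*y**2 - 4*y)) dy by partial fractions, (-4*y**2 - 3*y + 16)/(y**3 - 3*y**2 - 4*y) = 3/(y + 1) - 3/(y - 4) - 4/y: now ∫(-4/y) dy + ∫(-3/(y - 4)) dy + ∫(3/(y + 1)) dy.
Step 2. Evaluate the standard form [assuming y > -1]: now 3*log(y + 1) + ∫(-4/y) dy + ∫(-3/(y - 4)) dy.
Step 3. Evaluate the standard form [assuming y > 4]: now -3*log(y - 4) + 3*log(y + 1) + ∫(-4/y) dy.
Step 4. Evaluate the standard form [assuming y > 0]: now -4*log(y) - 3*log(y - 4) + 3*log(y + 1).
Answer: -4*log(y) - 3*log(y - 4) + 3*log(y + 1).


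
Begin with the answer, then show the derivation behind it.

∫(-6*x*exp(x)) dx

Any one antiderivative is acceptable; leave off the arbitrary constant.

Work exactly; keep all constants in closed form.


The answer is -6*x*exp(x) + 6*exp(x).
Step 1. Integrate ∫(-6*x*exp(x)) dx by parts with u = x, dv = (-6*exp(x)) dx, so v = -6*exp(x): now -6*x*exp(x) + ∫(6*exp(x)) dx.
Step 2. Evaluate the standard form: now -6*x*exp(x) + 6*exp(x).
Answer: -6*x*exp(x) + 6*exp(x).


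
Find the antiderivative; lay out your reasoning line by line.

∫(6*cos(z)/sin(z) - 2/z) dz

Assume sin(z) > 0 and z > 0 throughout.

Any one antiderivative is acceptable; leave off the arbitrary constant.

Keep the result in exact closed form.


Step 1. Rewrite: now ∫(-2/z) dz + ∫(6*cos(z)/sin(z)) dz.
Step 2. Evaluate the standard form [assuming z > 0]: now -2*log(z) + ∫(6*cos(z)/sin(z)) dz.
Step 3. Substitute u = sin(z), turning ∫(6*cos(z)/sin(z)) dz into ∫(6/u) du: now -2*log(z) + ∫(6/u) du.
Step 4. Evaluate the standard form [assuming u > 0]: now 6*log(u) - 2*log(z).
Step 5. Substitute back u = sin(z): now -2*log(z) + 6*log(sin(z)).
Answer: -2*log(z) + 6*log(sin(z)).


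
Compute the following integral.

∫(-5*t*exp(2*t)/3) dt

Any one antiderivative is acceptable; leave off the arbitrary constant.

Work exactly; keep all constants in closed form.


Answer: -5*t*exp(2*t)/6 + 5*exp(2*t)/12.


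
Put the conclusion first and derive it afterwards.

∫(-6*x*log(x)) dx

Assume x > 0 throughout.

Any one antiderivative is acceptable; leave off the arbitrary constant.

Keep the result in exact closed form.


The answer is -3*x**2*log(x) + 3*x**2/2.
Step 1. Integrate ∫(-6*x*log(x)) dx by parts with u = log(x), dv = (-6*x) dx, so v = -3*x**2 [assuming x > 0]: now -3*x**2*log(x) + ∫(3*x) dx.
Step 2. Evaluate the standard form: now -3*x**2*log(x) + 3*x**2/2.
Answer: -3*x**2*log(x) + 3*x**2/2.


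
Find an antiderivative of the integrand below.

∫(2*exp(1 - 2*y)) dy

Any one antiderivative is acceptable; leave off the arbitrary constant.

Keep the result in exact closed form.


Answer: -exp(1 - 2*y).


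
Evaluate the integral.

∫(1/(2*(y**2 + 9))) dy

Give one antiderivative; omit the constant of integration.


Answer: atan(y/3)/6.


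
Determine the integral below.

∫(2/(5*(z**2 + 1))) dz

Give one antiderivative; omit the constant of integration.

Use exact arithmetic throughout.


Answer: 2*atan(z)/5.


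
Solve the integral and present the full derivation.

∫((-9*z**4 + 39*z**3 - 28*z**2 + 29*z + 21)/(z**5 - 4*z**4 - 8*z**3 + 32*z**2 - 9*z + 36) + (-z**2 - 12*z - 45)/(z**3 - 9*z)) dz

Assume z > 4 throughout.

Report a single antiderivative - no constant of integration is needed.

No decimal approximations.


Step 1. Rewrite: now ∫((-z**2 - 12*z - 45)/(z**3 - 9*z)) dz + ∫((-9*z**4 + 39*z**3 - 28*z**2 + 29*z + 21)/(z**5 - 4*z**4 - 8*z**3 + 32*z**2 - 9*z + 36)) dz.
Step 2. Decompose ∫((-z**2 - 12*z - 45)/(z**3 - 9*z)) dz by partial fractions, (-z**2 - 12*z - 45)/(z**3 - 9*z) = -1/(z + 3) - 5/(z - 3) + 5/z: now ∫(5/z) dz + ∫((-9*z**4 + 39*z**3 - 28*z**2 + 29*z + 21)/(z**5 - 4*z**4 - 8*z**3 + 32*z**2 - 9*z + 36)) dz + ∫(-5/(z - 3)) dz + ∫(-1/(z + 3)) dz.
Step 3. Evaluate the standard form [assuming z > 0]: now 5*log(z) + ∫((-9*z**4 + 39*z**3 - 28*z**2 + 29*z + 21)/(z**5 - 4*z**4 - 8*z**3 + 32*z**2 - 9*z + 36)) dz + ∫(-5/(z - 3)) dz + ∫(-1/(z + 3)) dz.
Step 4. Evaluate the standard form [assuming z > 3]: now 5*log(z) - 5*log(z - 3) + ∫((-9*z**4 + 39*z**3 - 28*z**2 + 29*z + 21)/(z**5 - 4*z**4 - 8*z**3 + 32*z**2 - 9*z + 36)) dz + ∫(-1/(z + 3)) dz.
Step 5. Evaluate the standard form [assuming z > -3]: now 5*log(z) - 5*log(z - 3) - log(z + 3) + ∫((-9*z**4 + 39*z**3 - 28*z**2 + 29*z + 21)/(z**5 - 4*z**4 - 8*z**3 + 32*z**2 - 9*z + 36)) dz.
Step 6. Decompose ∫((-9*z**4 + 39*z**3 - 28*z**2 + 29*z + 21)/(z**5 - 4*z**4 - 8*z**3 + 32*z**2 - 9*z + 36)) dz by partial fractions, (-9*z**4 + 39*z**3 - 28*z**2 + 29*z + 21)/(z**5 - 4*z**4 - 8*z**3 + 32*z**2 - 9*z + 36) = 1/(z**2 + 1) - 5/(z + 3) - 3/(z - 3) - 1/(z - 4): now 5*log(z) - 5*log(z - 3) - log(z + 3) + ∫(-1/(z - 4)) dz + ∫(-3/(z - 3)) dz + ∫(-5/(z + 3)) dz + ∫(1/(z**2 + 1)) dz.
Step 7. Evaluate the standard form [assuming z > 3]: now 5*log(z) - 8*log(z - 3) - log(z + 3) + ∫(-1/(z - 4)) dz + ∫(-5/(z + 3)) dz + ∫(1/(z**2 + 1)) dz.
Step 8. Evaluate the standard form [assuming z > -3]: now 5*log(z) - 8*log(z - 3) - 6*log(z + 3) + ∫(-1/(z - 4)) dz + ∫(1/(z**2 + 1)) dz.
Step 9. Evaluate the standard form [assuming z > 4]: now 5*log(z) - log(z - 4) - 8*log(z - 3) - 6*log(z + 3) + ∫(1/(z**2 + 1)) dz.
Step 10. Evaluate the standard form: now 5*log(z) - log(z - 4) - 8*log(z - 3) - 6*log(z + 3) + atan(z).
Answer: 5*log(z) - log(z - 4) - 8*log(z - 3) - 6*log(z + 3) + atan(z).


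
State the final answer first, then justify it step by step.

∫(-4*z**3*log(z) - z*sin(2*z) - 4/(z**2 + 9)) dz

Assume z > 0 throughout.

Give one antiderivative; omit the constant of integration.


The answer is -z**4*log(z) + z**4/4 + z*cos(2*z)/2 - sin(2*z)/4 - 4*atan(z/3)/3.
Step 1. Rewrite: now ∫(-z*sin(2*z)) dz + ∫(-4*z**3*log(z)) dz + ∫(-4/(z**2 + 9)) dz.
Step 2. Integrate ∫(-4*z**3*log(z)) dz by parts with u = log(z), dv = (-4*z**3) dz, so v = -z**4 [assuming z > 0]: now -z**4*log(z) + ∫(z**3) dz + ∫(-z*sin(2*z)) dz + ∫(-4/(z**2 + 9)) dz.
Step 3. Evaluate the standard form: now -z**4*log(z) + z**4/4 + ∫(-z*sin(2*z)) dz + ∫(-4/(z**2 + 9)) dz.
Step 4. Integrate ∫(-z*sin(2*z)) dz by parts with u = z, dv = (-sin(2*z)) dz, so v = cos(2*z)/2: now -z**4*log(z) + z**4/4 + z*cos(2*z)/2 + ∫(-4/(z**2 + 9)) dz + ∫(-cos(2*z)/2) dz.
Step 5. Evaluate the standard form: now -z**4*log(z) + z**4/4 + z*cos(2*z)/2 - sin(2*z)/4 + ∫(-4/(z**2 + 9)) dz.
Step 6. Evaluate the standard form: now -z**4*log(z) + z**4/4 + z*cos(2*z)/2 - sin(2*z)/4 - 4*atan(z/3)/3.
Answer: -z**4*log(z) + z**4/4 + z*cos(2*z)/2 - sin(2*z)/4 - 4*atan(z/3)/3.
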